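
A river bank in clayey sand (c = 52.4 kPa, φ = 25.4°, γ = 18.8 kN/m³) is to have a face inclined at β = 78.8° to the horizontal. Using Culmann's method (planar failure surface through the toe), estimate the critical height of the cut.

H_c = 24.47 m

Culmann's analysis gives the critical failure plane at α_cr = (β + φ)/2 = (78.8 + 25.4)/2 = 52.1°, and the critical height
H_c = (4c/γ) · sinβ cosφ / [1 − cos(β − φ)]
    = (4·52.4/18.8) · sin78.8°·cos25.4° / [1 − cos(53.4°)]
    = 11.149 · 0.9810·0.9033 / [1 − 0.5962]
    = 11.149 · 0.8861 / 0.4038
    = 24.47 m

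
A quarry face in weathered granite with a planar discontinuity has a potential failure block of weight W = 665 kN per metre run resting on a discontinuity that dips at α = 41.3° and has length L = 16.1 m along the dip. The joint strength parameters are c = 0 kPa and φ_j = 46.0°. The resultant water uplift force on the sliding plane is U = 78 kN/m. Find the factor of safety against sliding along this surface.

Resolving the block weight along and normal to the plane and applying the Mohr–Coulomb strength on the joint:
N' = W cosα − U = 665·cos41.3° − 78 = 421.6 kN/m
Driving force T = W sinα = 665·sin41.3° = 438.9 kN/m
Resisting force R = c·L + N'·tanφ_j = 0·16.1 + 421.6·tan46.0° = 0.0 + 436.6 = 436.6 kN/m
FS = R / T = 436.6 / 438.9 = 0.995

FS = 0.99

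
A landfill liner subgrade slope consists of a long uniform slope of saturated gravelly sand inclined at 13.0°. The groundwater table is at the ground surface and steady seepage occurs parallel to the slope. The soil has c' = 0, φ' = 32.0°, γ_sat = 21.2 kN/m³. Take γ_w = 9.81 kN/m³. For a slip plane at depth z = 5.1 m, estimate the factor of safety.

FS = 1.45

With seepage parallel to the slope and the water table at the surface, the effective normal stress on the slip plane uses the buoyant unit weight γ' = γ_sat − γ_w while the driving shear stress uses γ_sat:
FS = [c' + γ' z cos²β tanφ'] / [γ_sat z sinβ cosβ]
(For c' = 0 this reduces to FS = (γ'/γ_sat)·tanφ'/tanβ.)
γ' = 21.2 − 9.81 = 11.39 kN/m³
Numerator = 0.0 + 11.39·5.1·cos²13.0°·tan32.0° = 0.0 + 11.39·5.1·0.9494·0.6249 = 34.461 kPa
Denominator = 21.2·5.1·sin13.0°·cos13.0° = 21.2·5.1·0.2250·0.9744 = 23.698 kPa
FS = 34.461 / 23.698 = 1.454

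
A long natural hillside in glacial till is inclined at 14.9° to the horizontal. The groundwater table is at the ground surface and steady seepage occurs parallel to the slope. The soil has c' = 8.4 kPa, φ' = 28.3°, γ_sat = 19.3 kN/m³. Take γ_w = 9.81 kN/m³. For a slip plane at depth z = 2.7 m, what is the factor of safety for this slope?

FS = 1.64

With seepage parallel to the slope and the water table at the surface, the effective normal stress on the slip plane uses the buoyant unit weight γ' = γ_sat − γ_w while the driving shear stress uses γ_sat:
FS = [c' + γ' z cos²β tanφ'] / [γ_sat z sinβ cosβ]
γ' = 19.3 − 9.81 = 9.49 kN/m³
Numerator = 8.4 + 9.49·2.7·cos²14.9°·tan28.3° = 8.4 + 9.49·2.7·0.9339·0.5384 = 21.284 kPa
Denominator = 19.3·2.7·sin14.9°·cos14.9° = 19.3·2.7·0.2571·0.9664 = 12.949 kPa
FS = 21.284 / 12.949 = 1.644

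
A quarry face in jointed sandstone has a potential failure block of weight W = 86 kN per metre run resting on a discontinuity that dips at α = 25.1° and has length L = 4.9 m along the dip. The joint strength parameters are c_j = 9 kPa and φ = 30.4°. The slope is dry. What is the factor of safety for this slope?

Resolving the block weight along and normal to the plane and applying the Mohr–Coulomb strength on the joint:
N' = W cosα = 86·cos25.1° = 77.9 kN/m
Driving force T = W sinα = 86·sin25.1° = 36.5 kN/m
Resisting force R = c_j·L + N'·tanφ = 9·4.9 + 77.9·tan30.4° = 44.1 + 45.7 = 89.8 kN/m
FS = R / T = 89.8 / 36.5 = 2.461

FS = 2.46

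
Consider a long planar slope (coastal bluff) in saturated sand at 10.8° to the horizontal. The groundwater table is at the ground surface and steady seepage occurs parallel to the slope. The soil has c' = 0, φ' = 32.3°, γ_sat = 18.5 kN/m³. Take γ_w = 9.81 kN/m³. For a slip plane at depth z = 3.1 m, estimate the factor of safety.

FS = 1.56

With seepage parallel to the slope and the water table at the surface, the effective normal stress on the slip plane uses the buoyant unit weight γ' = γ_sat − γ_w while the driving shear stress uses γ_sat:
FS = [c' + γ' z cos²β tanφ'] / [γ_sat z sinβ cosβ]
(For c' = 0 this reduces to FS = (γ'/γ_sat)·tanφ'/tanβ.)
γ' = 18.5 − 9.81 = 8.69 kN/m³
Numerator = 0.0 + 8.69·3.1·cos²10.8°·tan32.3° = 0.0 + 8.69·3.1·0.9649·0.6322 = 16.432 kPa
Denominator = 18.5·3.1·sin10.8°·cos10.8° = 18.5·3.1·0.1874·0.9823 = 10.556 kPa
FS = 16.432 / 10.556 = 1.557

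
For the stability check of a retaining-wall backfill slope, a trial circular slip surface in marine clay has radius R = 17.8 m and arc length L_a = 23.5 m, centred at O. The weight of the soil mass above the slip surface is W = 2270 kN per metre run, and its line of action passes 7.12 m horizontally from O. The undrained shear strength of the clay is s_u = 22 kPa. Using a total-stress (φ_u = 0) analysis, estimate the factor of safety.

FS = 0.57

Taking moments about the centre O, the resisting moment is provided by the undrained shear strength acting along the arc:
M_R = s_u·L_a·R = 22·23.50·17.8 = 9202.6 kN·m/m
M_D = W·d = 2270·7.12 = 16162.4 kN·m/m
FS = M_R / M_D = 9202.6 / 16162.4 = 0.569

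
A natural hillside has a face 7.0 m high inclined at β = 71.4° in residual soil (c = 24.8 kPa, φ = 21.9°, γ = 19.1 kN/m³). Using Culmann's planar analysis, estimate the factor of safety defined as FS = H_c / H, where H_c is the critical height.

FS = 1.86

H_c = (4c/γ) · sinβ cosφ / [1 − cos(β − φ)]
    = (4·24.8/19.1) · sin71.4°·cos21.9° / [1 − cos49.5°]
    = 5.194 · 0.8794 / 0.3506 = 13.03 m
FS = H_c / H = 13.03 / 7.0 = 1.861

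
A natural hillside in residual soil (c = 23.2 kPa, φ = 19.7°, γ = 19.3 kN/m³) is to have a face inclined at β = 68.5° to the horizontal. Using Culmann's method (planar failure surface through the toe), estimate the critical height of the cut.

H_c = 12.34 m

Culmann's analysis gives the critical failure plane at α_cr = (β + φ)/2 = (68.5 + 19.7)/2 = 44.1°, and the critical height
H_c = (4c/γ) · sinβ cosφ / [1 − cos(β − φ)]
    = (4·23.2/19.3) · sin68.5°·cos19.7° / [1 − cos(48.8°)]
    = 4.808 · 0.9304·0.9415 / [1 − 0.6587]
    = 4.808 · 0.8760 / 0.3413
    = 12.34 m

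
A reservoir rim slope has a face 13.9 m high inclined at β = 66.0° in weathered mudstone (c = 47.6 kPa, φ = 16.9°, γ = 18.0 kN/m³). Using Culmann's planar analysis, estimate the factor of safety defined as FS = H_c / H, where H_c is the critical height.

H_c = (4c/γ) · sinβ cosφ / [1 − cos(β − φ)]
    = (4·47.6/18.0) · sin66.0°·cos16.9° / [1 − cos49.1°]
    = 10.578 · 0.8741 / 0.3453 = 26.78 m
FS = H_c / H = 26.78 / 13.9 = 1.927

FS = 1.93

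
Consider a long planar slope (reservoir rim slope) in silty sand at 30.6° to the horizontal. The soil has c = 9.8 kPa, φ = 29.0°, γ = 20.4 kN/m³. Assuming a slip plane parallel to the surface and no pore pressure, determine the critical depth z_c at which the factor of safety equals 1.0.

Setting FS = 1.00 in FS = [c + γz cos²β tanφ] / [γz sinβ cosβ] and solving for z:
z = c / [γ cosβ (FS·sinβ − cosβ·tanφ)]
  = 9.8 / [20.4·cos30.6°·(1.00·sin30.6° − cos30.6°·tan29.0°)]
  = 9.8 / [20.4·0.8607·(1.00·0.5090 − 0.8607·0.5543)]
  = 9.8 / 0.5606 = 17.482 m

z_c = 17.48 m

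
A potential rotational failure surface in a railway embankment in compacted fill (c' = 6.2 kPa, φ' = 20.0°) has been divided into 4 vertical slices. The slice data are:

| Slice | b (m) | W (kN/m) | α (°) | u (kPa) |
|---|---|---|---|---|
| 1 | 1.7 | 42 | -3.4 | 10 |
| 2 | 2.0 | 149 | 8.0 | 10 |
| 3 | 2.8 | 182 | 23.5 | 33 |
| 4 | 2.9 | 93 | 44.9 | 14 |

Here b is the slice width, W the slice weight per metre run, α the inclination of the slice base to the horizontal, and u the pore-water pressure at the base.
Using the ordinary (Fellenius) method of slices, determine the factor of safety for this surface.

Ordinary method of slices: FS = Σ[c'·Δl_i + (W_i cosα_i − u_i·Δl_i)·tanφ'] / Σ W_i sinα_i, with Δl_i = b_i / cosα_i.
Slice 1: Δl = 1.7/cos(-3.4°) = 1.703 m; N'_1 = 42·cos(-3.4°) − 10·1.703 = 24.9; c'Δl = 10.56; W sinα = -2.5
Slice 2: Δl = 2.0/cos8.0° = 2.020 m; N'_2 = 149·cos8.0° − 10·2.020 = 127.4; c'Δl = 12.52; W sinα = 20.7
Slice 3: Δl = 2.8/cos23.5° = 3.053 m; N'_3 = 182·cos23.5° − 33·3.053 = 66.1; c'Δl = 18.93; W sinα = 72.6
Slice 4: Δl = 2.9/cos44.9° = 4.094 m; N'_4 = 93·cos44.9° − 14·4.094 = 8.6; c'Δl = 25.38; W sinα = 65.6
Σc'Δl = 67.4 kN/m; ΣN' = 227.0 kN/m; ΣW sinα = 156.5 kN/m
Resisting = 67.4 + 227.0·tan20.0° = 67.4 + 82.6 = 150.0 kN/m
FS = 150.0 / 156.5 = 0.959

FS = 0.96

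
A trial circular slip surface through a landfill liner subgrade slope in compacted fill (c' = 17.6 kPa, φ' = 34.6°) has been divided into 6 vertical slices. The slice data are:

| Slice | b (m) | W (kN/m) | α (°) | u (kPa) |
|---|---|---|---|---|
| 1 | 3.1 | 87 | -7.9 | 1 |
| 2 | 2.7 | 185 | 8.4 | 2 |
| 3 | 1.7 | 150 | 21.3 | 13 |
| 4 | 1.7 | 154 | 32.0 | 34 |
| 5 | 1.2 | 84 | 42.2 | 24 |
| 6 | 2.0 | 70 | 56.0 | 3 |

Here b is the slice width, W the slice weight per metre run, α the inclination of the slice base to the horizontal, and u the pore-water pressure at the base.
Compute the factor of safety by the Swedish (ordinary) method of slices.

Ordinary method of slices: FS = Σ[c'·Δl_i + (W_i cosα_i − u_i·Δl_i)·tanφ'] / Σ W_i sinα_i, with Δl_i = b_i / cosα_i.
Slice 1: Δl = 3.1/cos(-7.9°) = 3.130 m; N'_1 = 87·cos(-7.9°) − 1·3.130 = 83.0; c'Δl = 55.08; W sinα = -12.0
Slice 2: Δl = 2.7/cos8.4° = 2.729 m; N'_2 = 185·cos8.4° − 2·2.729 = 177.6; c'Δl = 48.04; W sinα = 27.0
Slice 3: Δl = 1.7/cos21.3° = 1.825 m; N'_3 = 150·cos21.3° − 13·1.825 = 116.0; c'Δl = 32.11; W sinα = 54.5
Slice 4: Δl = 1.7/cos32.0° = 2.005 m; N'_4 = 154·cos32.0° − 34·2.005 = 62.4; c'Δl = 35.28; W sinα = 81.6
Slice 5: Δl = 1.2/cos42.2° = 1.620 m; N'_5 = 84·cos42.2° − 24·1.620 = 23.4; c'Δl = 28.51; W sinα = 56.4
Slice 6: Δl = 2.0/cos56.0° = 3.577 m; N'_6 = 70·cos56.0° − 3·3.577 = 28.4; c'Δl = 62.95; W sinα = 58.0
Σc'Δl = 262.0 kN/m; ΣN' = 490.8 kN/m; ΣW sinα = 265.6 kN/m
Resisting = 262.0 + 490.8·tan34.6° = 262.0 + 338.6 = 600.6 kN/m
FS = 600.6 / 265.6 = 2.261

FS = 2.26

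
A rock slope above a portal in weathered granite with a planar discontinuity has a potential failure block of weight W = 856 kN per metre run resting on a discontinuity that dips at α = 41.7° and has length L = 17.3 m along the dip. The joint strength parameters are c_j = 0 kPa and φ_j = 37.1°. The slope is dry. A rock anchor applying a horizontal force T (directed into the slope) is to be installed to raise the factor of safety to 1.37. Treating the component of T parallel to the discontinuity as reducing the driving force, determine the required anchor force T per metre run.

T = 194 kN/m

Resolving forces along and normal to the sliding plane, with the horizontal anchor force T adding T·sinα to the effective normal force and T·cosα acting up the plane against the driving force:
FS = [c_jL + (W cosα + T sinα) tanφ_j] / [W sinα − T cosα]
Without the anchor: N' = 639.1 kN/m, driving T_d = 569.4 kN/m, resisting R = 0·17.3 + 639.1·tan37.1° = 483.4 kN/m, FS = 0.85.
Setting FS = 1.37 and solving for T:
1.37·(569.4 − T cos41.7°) = 483.4 + T sin41.7°·tan37.1°
T·(sin41.7°·tan37.1° + 1.37·cos41.7°) = 1.37·569.4 − 483.4
T·(0.6652·0.7563 + 1.37·0.7466) = 780.1 − 483.4 = 296.8
T·1.5260 = 296.8
T = 194.5 kN/m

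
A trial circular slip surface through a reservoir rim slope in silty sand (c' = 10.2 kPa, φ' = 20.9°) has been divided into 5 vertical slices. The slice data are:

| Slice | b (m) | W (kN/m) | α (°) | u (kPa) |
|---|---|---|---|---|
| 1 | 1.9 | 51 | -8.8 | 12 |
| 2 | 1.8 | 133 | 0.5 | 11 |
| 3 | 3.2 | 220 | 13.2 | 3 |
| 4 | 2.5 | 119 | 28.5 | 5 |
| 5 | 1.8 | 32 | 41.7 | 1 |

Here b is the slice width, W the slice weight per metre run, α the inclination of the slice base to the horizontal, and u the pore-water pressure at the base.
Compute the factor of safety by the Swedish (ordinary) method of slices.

FS = 2.46

Ordinary method of slices: FS = Σ[c'·Δl_i + (W_i cosα_i − u_i·Δl_i)·tanφ'] / Σ W_i sinα_i, with Δl_i = b_i / cosα_i.
Slice 1: Δl = 1.9/cos(-8.8°) = 1.923 m; N'_1 = 51·cos(-8.8°) − 12·1.923 = 27.3; c'Δl = 19.61; W sinα = -7.8
Slice 2: Δl = 1.8/cos0.5° = 1.800 m; N'_2 = 133·cos0.5° − 11·1.800 = 113.2; c'Δl = 18.36; W sinα = 1.2
Slice 3: Δl = 3.2/cos13.2° = 3.287 m; N'_3 = 220·cos13.2° − 3·3.287 = 204.3; c'Δl = 33.53; W sinα = 50.2
Slice 4: Δl = 2.5/cos28.5° = 2.845 m; N'_4 = 119·cos28.5° − 5·2.845 = 90.4; c'Δl = 29.02; W sinα = 56.8
Slice 5: Δl = 1.8/cos41.7° = 2.411 m; N'_5 = 32·cos41.7° − 1·2.411 = 21.5; c'Δl = 24.59; W sinα = 21.3
Σc'Δl = 125.1 kN/m; ΣN' = 456.7 kN/m; ΣW sinα = 121.7 kN/m
Resisting = 125.1 + 456.7·tan20.9° = 125.1 + 174.4 = 299.5 kN/m
FS = 299.5 / 121.7 = 2.462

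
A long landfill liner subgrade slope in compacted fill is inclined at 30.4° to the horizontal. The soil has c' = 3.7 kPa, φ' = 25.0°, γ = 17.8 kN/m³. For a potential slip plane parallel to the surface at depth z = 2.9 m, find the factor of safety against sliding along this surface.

FS = 0.96

For an infinite slope with a slip plane parallel to the surface (no pore pressure): FS = [c' + γz cos²β tanφ'] / [γz sinβ cosβ].
γz = 17.8·2.9 = 51.62 kN/m²
Numerator = 3.7 + 51.62·cos²30.4°·tan25.0° = 3.7 + 51.62·0.7439·0.4663 = 21.607 kPa
Denominator = 51.62·sin30.4°·cos30.4° = 51.62·0.5060·0.8625 = 22.530 kPa
FS = 21.607 / 22.530 = 0.959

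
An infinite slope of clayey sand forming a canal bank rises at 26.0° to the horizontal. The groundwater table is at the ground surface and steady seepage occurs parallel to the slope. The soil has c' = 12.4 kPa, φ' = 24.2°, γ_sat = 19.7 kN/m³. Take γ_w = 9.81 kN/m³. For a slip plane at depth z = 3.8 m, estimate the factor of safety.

With seepage parallel to the slope and the water table at the surface, the effective normal stress on the slip plane uses the buoyant unit weight γ' = γ_sat − γ_w while the driving shear stress uses γ_sat:
FS = [c' + γ' z cos²β tanφ'] / [γ_sat z sinβ cosβ]
γ' = 19.7 − 9.81 = 9.89 kN/m³
Numerator = 12.4 + 9.89·3.8·cos²26.0°·tan24.2° = 12.4 + 9.89·3.8·0.8078·0.4494 = 26.044 kPa
Denominator = 19.7·3.8·sin26.0°·cos26.0° = 19.7·3.8·0.4384·0.8988 = 29.495 kPa
FS = 26.044 / 29.495 = 0.883

FS = 0.88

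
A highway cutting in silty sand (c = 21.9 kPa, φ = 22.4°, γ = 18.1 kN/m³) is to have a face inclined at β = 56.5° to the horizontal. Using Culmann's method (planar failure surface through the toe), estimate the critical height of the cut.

H_c = 21.70 m

Culmann's analysis gives the critical failure plane at α_cr = (β + φ)/2 = (56.5 + 22.4)/2 = 39.5°, and the critical height
H_c = (4c/γ) · sinβ cosφ / [1 − cos(β − φ)]
    = (4·21.9/18.1) · sin56.5°·cos22.4° / [1 − cos(34.1°)]
    = 4.840 · 0.8339·0.9245 / [1 − 0.8281]
    = 4.840 · 0.7710 / 0.1719
    = 21.70 m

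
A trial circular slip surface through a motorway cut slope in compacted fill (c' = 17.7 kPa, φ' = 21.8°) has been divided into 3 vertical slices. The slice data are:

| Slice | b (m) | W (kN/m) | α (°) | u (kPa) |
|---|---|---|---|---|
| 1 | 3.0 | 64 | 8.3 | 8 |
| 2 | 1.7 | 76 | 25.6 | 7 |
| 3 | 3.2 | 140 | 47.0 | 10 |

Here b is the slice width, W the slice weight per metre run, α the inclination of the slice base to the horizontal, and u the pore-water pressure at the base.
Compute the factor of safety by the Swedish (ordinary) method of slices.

FS = 1.57

Ordinary method of slices: FS = Σ[c'·Δl_i + (W_i cosα_i − u_i·Δl_i)·tanφ'] / Σ W_i sinα_i, with Δl_i = b_i / cosα_i.
Slice 1: Δl = 3.0/cos8.3° = 3.032 m; N'_1 = 64·cos8.3° − 8·3.032 = 39.1; c'Δl = 53.66; W sinα = 9.2
Slice 2: Δl = 1.7/cos25.6° = 1.885 m; N'_2 = 76·cos25.6° − 7·1.885 = 55.3; c'Δl = 33.37; W sinα = 32.8
Slice 3: Δl = 3.2/cos47.0° = 4.692 m; N'_3 = 140·cos47.0° − 10·4.692 = 48.6; c'Δl = 83.05; W sinα = 102.4
Σc'Δl = 170.1 kN/m; ΣN' = 143.0 kN/m; ΣW sinα = 144.5 kN/m
Resisting = 170.1 + 143.0·tan21.8° = 170.1 + 57.2 = 227.3 kN/m
FS = 227.3 / 144.5 = 1.573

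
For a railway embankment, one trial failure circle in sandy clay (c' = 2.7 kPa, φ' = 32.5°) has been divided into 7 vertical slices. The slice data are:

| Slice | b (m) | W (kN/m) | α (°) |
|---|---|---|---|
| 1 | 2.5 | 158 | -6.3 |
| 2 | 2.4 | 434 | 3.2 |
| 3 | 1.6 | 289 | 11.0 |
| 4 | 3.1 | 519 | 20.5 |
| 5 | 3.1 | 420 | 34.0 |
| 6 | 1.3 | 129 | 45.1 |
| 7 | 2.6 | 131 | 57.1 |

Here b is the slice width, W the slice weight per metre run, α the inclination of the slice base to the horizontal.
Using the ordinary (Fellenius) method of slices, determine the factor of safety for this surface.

FS = 1.83

Ordinary method of slices: FS = Σ[c'·Δl_i + (W_i cosα_i)·tanφ'] / Σ W_i sinα_i, with Δl_i = b_i / cosα_i.
Slice 1: Δl = 2.5/cos(-6.3°) = 2.515 m; N'_1 = 158·cos(-6.3°) = 157.0; c'Δl = 6.79; W sinα = -17.3
Slice 2: Δl = 2.4/cos3.2° = 2.404 m; N'_2 = 434·cos3.2° = 433.3; c'Δl = 6.49; W sinα = 24.2
Slice 3: Δl = 1.6/cos11.0° = 1.630 m; N'_3 = 289·cos11.0° = 283.7; c'Δl = 4.40; W sinα = 55.1
Slice 4: Δl = 3.1/cos20.5° = 3.310 m; N'_4 = 519·cos20.5° = 486.1; c'Δl = 8.94; W sinα = 181.8
Slice 5: Δl = 3.1/cos34.0° = 3.739 m; N'_5 = 420·cos34.0° = 348.2; c'Δl = 10.10; W sinα = 234.9
Slice 6: Δl = 1.3/cos45.1° = 1.842 m; N'_6 = 129·cos45.1° = 91.1; c'Δl = 4.97; W sinα = 91.4
Slice 7: Δl = 2.6/cos57.1° = 4.787 m; N'_7 = 131·cos57.1° = 71.2; c'Δl = 12.92; W sinα = 110.0
Σc'Δl = 54.6 kN/m; ΣN' = 1870.6 kN/m; ΣW sinα = 680.0 kN/m
Resisting = 54.6 + 1870.6·tan32.5° = 54.6 + 1191.7 = 1246.3 kN/m
FS = 1246.3 / 680.0 = 1.833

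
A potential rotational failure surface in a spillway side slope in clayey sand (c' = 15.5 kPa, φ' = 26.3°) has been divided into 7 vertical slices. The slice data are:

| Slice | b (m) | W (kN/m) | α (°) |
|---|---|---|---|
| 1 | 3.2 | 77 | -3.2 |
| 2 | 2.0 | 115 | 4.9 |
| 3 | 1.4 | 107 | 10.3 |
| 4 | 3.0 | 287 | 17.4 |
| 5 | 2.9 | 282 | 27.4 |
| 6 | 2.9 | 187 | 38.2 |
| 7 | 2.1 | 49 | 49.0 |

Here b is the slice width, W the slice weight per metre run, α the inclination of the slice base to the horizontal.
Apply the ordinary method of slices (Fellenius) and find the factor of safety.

Ordinary method of slices: FS = Σ[c'·Δl_i + (W_i cosα_i)·tanφ'] / Σ W_i sinα_i, with Δl_i = b_i / cosα_i.
Slice 1: Δl = 3.2/cos(-3.2°) = 3.205 m; N'_1 = 77·cos(-3.2°) = 76.9; c'Δl = 49.68; W sinα = -4.3
Slice 2: Δl = 2.0/cos4.9° = 2.007 m; N'_2 = 115·cos4.9° = 114.6; c'Δl = 31.11; W sinα = 9.8
Slice 3: Δl = 1.4/cos10.3° = 1.423 m; N'_3 = 107·cos10.3° = 105.3; c'Δl = 22.06; W sinα = 19.1
Slice 4: Δl = 3.0/cos17.4° = 3.144 m; N'_4 = 287·cos17.4° = 273.9; c'Δl = 48.73; W sinα = 85.8
Slice 5: Δl = 2.9/cos27.4° = 3.266 m; N'_5 = 282·cos27.4° = 250.4; c'Δl = 50.63; W sinα = 129.8
Slice 6: Δl = 2.9/cos38.2° = 3.690 m; N'_6 = 187·cos38.2° = 147.0; c'Δl = 57.20; W sinα = 115.6
Slice 7: Δl = 2.1/cos49.0° = 3.201 m; N'_7 = 49·cos49.0° = 32.1; c'Δl = 49.61; W sinα = 37.0
Σc'Δl = 309.0 kN/m; ΣN' = 1000.1 kN/m; ΣW sinα = 392.9 kN/m
Resisting = 309.0 + 1000.1·tan26.3° = 309.0 + 494.3 = 803.3 kN/m
FS = 803.3 / 392.9 = 2.045

FS = 2.04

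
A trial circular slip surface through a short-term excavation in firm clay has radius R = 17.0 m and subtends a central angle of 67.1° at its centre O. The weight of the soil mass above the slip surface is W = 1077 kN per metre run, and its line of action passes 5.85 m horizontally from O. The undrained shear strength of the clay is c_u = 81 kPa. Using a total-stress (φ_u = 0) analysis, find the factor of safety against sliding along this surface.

Taking moments about the centre O, the resisting moment is provided by the undrained shear strength acting along the arc:
Arc length L_a = R·θ = 17.0·(67.1°·π/180) = 17.0·1.1711 = 19.91 m
M_R = c_u·L_a·R = 81·19.91·17.0 = 27414.7 kN·m/m
M_D = W·d = 1077·5.85 = 6300.4 kN·m/m
FS = M_R / M_D = 27414.7 / 6300.4 = 4.351

FS = 4.35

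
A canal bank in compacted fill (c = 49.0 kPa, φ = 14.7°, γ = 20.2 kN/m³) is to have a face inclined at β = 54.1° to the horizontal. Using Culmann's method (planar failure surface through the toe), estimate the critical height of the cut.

Culmann's analysis gives the critical failure plane at α_cr = (β + φ)/2 = (54.1 + 14.7)/2 = 34.4°, and the critical height
H_c = (4c/γ) · sinβ cosφ / [1 − cos(β − φ)]
    = (4·49.0/20.2) · sin54.1°·cos14.7° / [1 − cos(39.4°)]
    = 9.703 · 0.8100·0.9673 / [1 − 0.7727]
    = 9.703 · 0.7835 / 0.2273
    = 33.45 m

H_c = 33.45 m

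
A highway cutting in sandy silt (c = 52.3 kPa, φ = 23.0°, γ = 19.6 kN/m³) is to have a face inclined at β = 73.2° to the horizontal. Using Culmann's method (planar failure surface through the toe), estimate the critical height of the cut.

H_c = 26.13 m

Culmann's analysis gives the critical failure plane at α_cr = (β + φ)/2 = (73.2 + 23.0)/2 = 48.1°, and the critical height
H_c = (4c/γ) · sinβ cosφ / [1 − cos(β − φ)]
    = (4·52.3/19.6) · sin73.2°·cos23.0° / [1 − cos(50.2°)]
    = 10.673 · 0.9573·0.9205 / [1 − 0.6401]
    = 10.673 · 0.8812 / 0.3599
    = 26.13 m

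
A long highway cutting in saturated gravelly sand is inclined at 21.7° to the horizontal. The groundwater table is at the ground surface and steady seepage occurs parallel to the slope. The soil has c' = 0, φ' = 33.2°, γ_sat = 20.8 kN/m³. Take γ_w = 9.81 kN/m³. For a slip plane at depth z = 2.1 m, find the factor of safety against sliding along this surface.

FS = 0.87

With seepage parallel to the slope and the water table at the surface, the effective normal stress on the slip plane uses the buoyant unit weight γ' = γ_sat − γ_w while the driving shear stress uses γ_sat:
FS = [c' + γ' z cos²β tanφ'] / [γ_sat z sinβ cosβ]
(For c' = 0 this reduces to FS = (γ'/γ_sat)·tanφ'/tanβ.)
γ' = 20.8 − 9.81 = 10.99 kN/m³
Numerator = 0.0 + 10.99·2.1·cos²21.7°·tan33.2° = 0.0 + 10.99·2.1·0.8633·0.6544 = 13.038 kPa
Denominator = 20.8·2.1·sin21.7°·cos21.7° = 20.8·2.1·0.3697·0.9291 = 15.006 kPa
FS = 13.038 / 15.006 = 0.869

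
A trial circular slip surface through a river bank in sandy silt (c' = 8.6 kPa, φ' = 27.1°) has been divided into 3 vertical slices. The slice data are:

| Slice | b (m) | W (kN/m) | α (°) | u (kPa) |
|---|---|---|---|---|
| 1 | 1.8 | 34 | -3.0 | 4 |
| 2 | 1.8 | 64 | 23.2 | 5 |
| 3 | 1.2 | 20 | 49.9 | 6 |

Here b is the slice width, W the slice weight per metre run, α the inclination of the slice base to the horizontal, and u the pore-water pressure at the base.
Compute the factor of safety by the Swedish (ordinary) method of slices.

FS = 2.27

Ordinary method of slices: FS = Σ[c'·Δl_i + (W_i cosα_i − u_i·Δl_i)·tanφ'] / Σ W_i sinα_i, with Δl_i = b_i / cosα_i.
Slice 1: Δl = 1.8/cos(-3.0°) = 1.802 m; N'_1 = 34·cos(-3.0°) − 4·1.802 = 26.7; c'Δl = 15.50; W sinα = -1.8
Slice 2: Δl = 1.8/cos23.2° = 1.958 m; N'_2 = 64·cos23.2° − 5·1.958 = 49.0; c'Δl = 16.84; W sinα = 25.2
Slice 3: Δl = 1.2/cos49.9° = 1.863 m; N'_3 = 20·cos49.9° − 6·1.863 = 1.7; c'Δl = 16.02; W sinα = 15.3
Σc'Δl = 48.4 kN/m; ΣN' = 77.5 kN/m; ΣW sinα = 38.7 kN/m
Resisting = 48.4 + 77.5·tan27.1° = 48.4 + 39.6 = 88.0 kN/m
FS = 88.0 / 38.7 = 2.272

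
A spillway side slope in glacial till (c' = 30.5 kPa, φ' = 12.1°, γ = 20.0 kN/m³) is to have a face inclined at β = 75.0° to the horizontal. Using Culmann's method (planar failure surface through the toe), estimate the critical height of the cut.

Culmann's analysis gives the critical failure plane at α_cr = (β + φ')/2 = (75.0 + 12.1)/2 = 43.5°, and the critical height
H_c = (4c'/γ) · sinβ cosφ' / [1 − cos(β − φ')]
    = (4·30.5/20.0) · sin75.0°·cos12.1° / [1 − cos(62.9°)]
    = 6.100 · 0.9659·0.9778 / [1 − 0.4555]
    = 6.100 · 0.9445 / 0.5445
    = 10.58 m

H_c = 10.58 m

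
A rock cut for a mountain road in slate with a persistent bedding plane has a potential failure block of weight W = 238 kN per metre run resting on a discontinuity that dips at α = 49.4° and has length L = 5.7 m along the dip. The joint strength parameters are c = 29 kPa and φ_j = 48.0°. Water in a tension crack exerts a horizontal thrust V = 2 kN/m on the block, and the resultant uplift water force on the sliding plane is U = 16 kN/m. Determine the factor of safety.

Resolving the block weight along and normal to the plane and applying the Mohr–Coulomb strength on the joint:
N' = W cosα − U − V sinα = 238·cos49.4° − 16 − 2·sin49.4° = 137.4 kN/m
Driving force T = W sinα + V cosα = 238·sin49.4° + 2·cos49.4° = 182.0 kN/m
Resisting force R = c·L + N'·tanφ_j = 29·5.7 + 137.4·tan48.0° = 165.3 + 152.6 = 317.9 kN/m
FS = R / T = 317.9 / 182.0 = 1.746

FS = 1.75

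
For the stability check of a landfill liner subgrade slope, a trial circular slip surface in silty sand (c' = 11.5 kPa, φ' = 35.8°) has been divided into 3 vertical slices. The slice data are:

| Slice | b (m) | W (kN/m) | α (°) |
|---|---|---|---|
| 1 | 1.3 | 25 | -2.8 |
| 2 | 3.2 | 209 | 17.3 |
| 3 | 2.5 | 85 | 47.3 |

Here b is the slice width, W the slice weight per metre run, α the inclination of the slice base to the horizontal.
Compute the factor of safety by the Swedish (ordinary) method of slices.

FS = 2.43

Ordinary method of slices: FS = Σ[c'·Δl_i + (W_i cosα_i)·tanφ'] / Σ W_i sinα_i, with Δl_i = b_i / cosα_i.
Slice 1: Δl = 1.3/cos(-2.8°) = 1.302 m; N'_1 = 25·cos(-2.8°) = 25.0; c'Δl = 14.97; W sinα = -1.2
Slice 2: Δl = 3.2/cos17.3° = 3.352 m; N'_2 = 209·cos17.3° = 199.5; c'Δl = 38.54; W sinα = 62.2
Slice 3: Δl = 2.5/cos47.3° = 3.686 m; N'_3 = 85·cos47.3° = 57.6; c'Δl = 42.39; W sinα = 62.5
Σc'Δl = 95.9 kN/m; ΣN' = 282.2 kN/m; ΣW sinα = 123.4 kN/m
Resisting = 95.9 + 282.2·tan35.8° = 95.9 + 203.5 = 299.4 kN/m
FS = 299.4 / 123.4 = 2.426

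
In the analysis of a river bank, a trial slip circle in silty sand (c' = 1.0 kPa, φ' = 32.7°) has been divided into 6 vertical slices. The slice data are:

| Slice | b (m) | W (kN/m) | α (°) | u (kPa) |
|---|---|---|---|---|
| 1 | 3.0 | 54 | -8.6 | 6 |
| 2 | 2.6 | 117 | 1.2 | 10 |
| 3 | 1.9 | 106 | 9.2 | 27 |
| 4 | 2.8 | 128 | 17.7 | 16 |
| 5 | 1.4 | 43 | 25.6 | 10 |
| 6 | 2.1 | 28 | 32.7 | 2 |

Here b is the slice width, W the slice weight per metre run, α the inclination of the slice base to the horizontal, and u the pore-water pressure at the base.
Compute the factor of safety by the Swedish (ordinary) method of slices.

Ordinary method of slices: FS = Σ[c'·Δl_i + (W_i cosα_i − u_i·Δl_i)·tanφ'] / Σ W_i sinα_i, with Δl_i = b_i / cosα_i.
Slice 1: Δl = 3.0/cos(-8.6°) = 3.034 m; N'_1 = 54·cos(-8.6°) − 6·3.034 = 35.2; c'Δl = 3.03; W sinα = -8.1
Slice 2: Δl = 2.6/cos1.2° = 2.601 m; N'_2 = 117·cos1.2° − 10·2.601 = 91.0; c'Δl = 2.60; W sinα = 2.5
Slice 3: Δl = 1.9/cos9.2° = 1.925 m; N'_3 = 106·cos9.2° − 27·1.925 = 52.7; c'Δl = 1.92; W sinα = 16.9
Slice 4: Δl = 2.8/cos17.7° = 2.939 m; N'_4 = 128·cos17.7° − 16·2.939 = 74.9; c'Δl = 2.94; W sinα = 38.9
Slice 5: Δl = 1.4/cos25.6° = 1.552 m; N'_5 = 43·cos25.6° − 10·1.552 = 23.3; c'Δl = 1.55; W sinα = 18.6
Slice 6: Δl = 2.1/cos32.7° = 2.496 m; N'_6 = 28·cos32.7° − 2·2.496 = 18.6; c'Δl = 2.50; W sinα = 15.1
Σc'Δl = 14.5 kN/m; ΣN' = 295.6 kN/m; ΣW sinα = 83.9 kN/m
Resisting = 14.5 + 295.6·tan32.7° = 14.5 + 189.7 = 204.3 kN/m
FS = 204.3 / 83.9 = 2.434

FS = 2.43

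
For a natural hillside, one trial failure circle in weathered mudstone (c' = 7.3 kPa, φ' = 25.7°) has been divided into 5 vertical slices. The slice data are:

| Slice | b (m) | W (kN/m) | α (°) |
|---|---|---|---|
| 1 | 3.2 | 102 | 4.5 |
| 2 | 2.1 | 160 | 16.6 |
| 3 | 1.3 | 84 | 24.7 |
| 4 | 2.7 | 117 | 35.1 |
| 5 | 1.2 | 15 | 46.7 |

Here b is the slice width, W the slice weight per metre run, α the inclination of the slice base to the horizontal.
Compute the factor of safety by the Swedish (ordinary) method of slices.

Ordinary method of slices: FS = Σ[c'·Δl_i + (W_i cosα_i)·tanφ'] / Σ W_i sinα_i, with Δl_i = b_i / cosα_i.
Slice 1: Δl = 3.2/cos4.5° = 3.210 m; N'_1 = 102·cos4.5° = 101.7; c'Δl = 23.43; W sinα = 8.0
Slice 2: Δl = 2.1/cos16.6° = 2.191 m; N'_2 = 160·cos16.6° = 153.3; c'Δl = 16.00; W sinα = 45.7
Slice 3: Δl = 1.3/cos24.7° = 1.431 m; N'_3 = 84·cos24.7° = 76.3; c'Δl = 10.45; W sinα = 35.1
Slice 4: Δl = 2.7/cos35.1° = 3.300 m; N'_4 = 117·cos35.1° = 95.7; c'Δl = 24.09; W sinα = 67.3
Slice 5: Δl = 1.2/cos46.7° = 1.750 m; N'_5 = 15·cos46.7° = 10.3; c'Δl = 12.77; W sinα = 10.9
Σc'Δl = 86.7 kN/m; ΣN' = 437.3 kN/m; ΣW sinα = 167.0 kN/m
Resisting = 86.7 + 437.3·tan25.7° = 86.7 + 210.5 = 297.2 kN/m
FS = 297.2 / 167.0 = 1.780

FS = 1.78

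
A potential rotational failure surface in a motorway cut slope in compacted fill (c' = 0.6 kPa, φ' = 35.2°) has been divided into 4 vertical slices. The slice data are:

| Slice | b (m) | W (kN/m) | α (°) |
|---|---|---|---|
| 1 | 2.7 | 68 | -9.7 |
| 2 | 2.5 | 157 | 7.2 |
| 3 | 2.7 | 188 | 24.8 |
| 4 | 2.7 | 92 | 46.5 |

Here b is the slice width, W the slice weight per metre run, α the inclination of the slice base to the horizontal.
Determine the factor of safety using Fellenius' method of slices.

Ordinary method of slices: FS = Σ[c'·Δl_i + (W_i cosα_i)·tanφ'] / Σ W_i sinα_i, with Δl_i = b_i / cosα_i.
Slice 1: Δl = 2.7/cos(-9.7°) = 2.739 m; N'_1 = 68·cos(-9.7°) = 67.0; c'Δl = 1.64; W sinα = -11.5
Slice 2: Δl = 2.5/cos7.2° = 2.520 m; N'_2 = 157·cos7.2° = 155.8; c'Δl = 1.51; W sinα = 19.7
Slice 3: Δl = 2.7/cos24.8° = 2.974 m; N'_3 = 188·cos24.8° = 170.7; c'Δl = 1.78; W sinα = 78.9
Slice 4: Δl = 2.7/cos46.5° = 3.922 m; N'_4 = 92·cos46.5° = 63.3; c'Δl = 2.35; W sinα = 66.7
Σc'Δl = 7.3 kN/m; ΣN' = 456.8 kN/m; ΣW sinα = 153.8 kN/m
Resisting = 7.3 + 456.8·tan35.2° = 7.3 + 322.2 = 329.5 kN/m
FS = 329.5 / 153.8 = 2.142

FS = 2.14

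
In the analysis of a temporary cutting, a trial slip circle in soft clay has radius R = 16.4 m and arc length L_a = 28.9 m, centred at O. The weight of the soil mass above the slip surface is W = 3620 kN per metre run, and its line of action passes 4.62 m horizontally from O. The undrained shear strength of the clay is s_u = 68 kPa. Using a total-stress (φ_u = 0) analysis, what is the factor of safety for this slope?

FS = 1.93

Taking moments about the centre O, the resisting moment is provided by the undrained shear strength acting along the arc:
M_R = s_u·L_a·R = 68·28.90·16.4 = 32229.3 kN·m/m
M_D = W·d = 3620·4.62 = 16724.4 kN·m/m
FS = M_R / M_D = 32229.3 / 16724.4 = 1.927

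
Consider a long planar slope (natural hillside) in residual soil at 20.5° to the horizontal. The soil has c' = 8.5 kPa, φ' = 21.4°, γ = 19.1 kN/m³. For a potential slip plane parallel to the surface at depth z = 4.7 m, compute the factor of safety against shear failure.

For an infinite slope with a slip plane parallel to the surface (no pore pressure): FS = [c' + γz cos²β tanφ'] / [γz sinβ cosβ].
γz = 19.1·4.7 = 89.77 kN/m²
Numerator = 8.5 + 89.77·cos²20.5°·tan21.4° = 8.5 + 89.77·0.8774·0.3919 = 39.366 kPa
Denominator = 89.77·sin20.5°·cos20.5° = 89.77·0.3502·0.9367 = 29.447 kPa
FS = 39.366 / 29.447 = 1.337

FS = 1.34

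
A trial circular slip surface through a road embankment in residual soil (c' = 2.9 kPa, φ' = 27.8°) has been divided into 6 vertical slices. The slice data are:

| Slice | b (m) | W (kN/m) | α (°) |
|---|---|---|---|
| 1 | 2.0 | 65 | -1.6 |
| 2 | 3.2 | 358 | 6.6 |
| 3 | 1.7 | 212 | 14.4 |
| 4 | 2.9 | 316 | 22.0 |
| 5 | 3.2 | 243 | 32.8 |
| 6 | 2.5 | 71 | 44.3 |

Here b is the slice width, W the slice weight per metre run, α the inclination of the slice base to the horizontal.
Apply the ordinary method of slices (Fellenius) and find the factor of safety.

FS = 1.71

Ordinary method of slices: FS = Σ[c'·Δl_i + (W_i cosα_i)·tanφ'] / Σ W_i sinα_i, with Δl_i = b_i / cosα_i.
Slice 1: Δl = 2.0/cos(-1.6°) = 2.001 m; N'_1 = 65·cos(-1.6°) = 65.0; c'Δl = 5.80; W sinα = -1.8
Slice 2: Δl = 3.2/cos6.6° = 3.221 m; N'_2 = 358·cos6.6° = 355.6; c'Δl = 9.34; W sinα = 41.1
Slice 3: Δl = 1.7/cos14.4° = 1.755 m; N'_3 = 212·cos14.4° = 205.3; c'Δl = 5.09; W sinα = 52.7
Slice 4: Δl = 2.9/cos22.0° = 3.128 m; N'_4 = 316·cos22.0° = 293.0; c'Δl = 9.07; W sinα = 118.4
Slice 5: Δl = 3.2/cos32.8° = 3.807 m; N'_5 = 243·cos32.8° = 204.3; c'Δl = 11.04; W sinα = 131.6
Slice 6: Δl = 2.5/cos44.3° = 3.493 m; N'_6 = 71·cos44.3° = 50.8; c'Δl = 10.13; W sinα = 49.6
Σc'Δl = 50.5 kN/m; ΣN' = 1174.0 kN/m; ΣW sinα = 391.7 kN/m
Resisting = 50.5 + 1174.0·tan27.8° = 50.5 + 619.0 = 669.5 kN/m
FS = 669.5 / 391.7 = 1.709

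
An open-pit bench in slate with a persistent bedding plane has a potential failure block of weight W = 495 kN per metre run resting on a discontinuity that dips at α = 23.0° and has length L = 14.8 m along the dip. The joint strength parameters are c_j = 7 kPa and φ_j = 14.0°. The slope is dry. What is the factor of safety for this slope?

Resolving the block weight along and normal to the plane and applying the Mohr–Coulomb strength on the joint:
N' = W cosα = 495·cos23.0° = 455.6 kN/m
Driving force T = W sinα = 495·sin23.0° = 193.4 kN/m
Resisting force R = c_j·L + N'·tanφ_j = 7·14.8 + 455.6·tan14.0° = 103.6 + 113.6 = 217.2 kN/m
FS = R / T = 217.2 / 193.4 = 1.123

FS = 1.12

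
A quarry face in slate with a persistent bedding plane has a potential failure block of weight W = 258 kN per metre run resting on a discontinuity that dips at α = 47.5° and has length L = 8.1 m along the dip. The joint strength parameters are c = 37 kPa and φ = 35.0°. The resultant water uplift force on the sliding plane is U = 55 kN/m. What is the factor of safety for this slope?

FS = 2.01

Resolving the block weight along and normal to the plane and applying the Mohr–Coulomb strength on the joint:
N' = W cosα − U = 258·cos47.5° − 55 = 119.3 kN/m
Driving force T = W sinα = 258·sin47.5° = 190.2 kN/m
Resisting force R = c·L + N'·tanφ = 37·8.1 + 119.3·tan35.0° = 299.7 + 83.5 = 383.2 kN/m
FS = R / T = 383.2 / 190.2 = 2.015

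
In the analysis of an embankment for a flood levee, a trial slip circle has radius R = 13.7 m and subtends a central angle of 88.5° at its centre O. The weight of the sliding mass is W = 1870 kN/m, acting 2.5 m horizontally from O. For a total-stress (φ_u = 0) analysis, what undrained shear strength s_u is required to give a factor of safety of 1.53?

FS = s_u·L_a·R / (W·d), so s_u = FS·W·d / (L_a·R).
Arc length L_a = R·θ = 13.7·(88.5°·π/180) = 13.7·1.5446 = 21.16 m
s_u = 1.53·1870·2.5 / (21.16·13.7) = 7152.8 / 289.91 = 24.67 kPa

s_u = 24.7 kPa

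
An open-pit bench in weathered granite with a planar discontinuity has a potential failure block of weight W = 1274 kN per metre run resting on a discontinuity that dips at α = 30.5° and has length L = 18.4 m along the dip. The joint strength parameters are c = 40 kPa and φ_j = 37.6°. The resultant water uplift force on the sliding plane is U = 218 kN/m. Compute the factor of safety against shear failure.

Resolving the block weight along and normal to the plane and applying the Mohr–Coulomb strength on the joint:
N' = W cosα − U = 1274·cos30.5° − 218 = 879.7 kN/m
Driving force T = W sinα = 1274·sin30.5° = 646.6 kN/m
Resisting force R = c·L + N'·tanφ_j = 40·18.4 + 879.7·tan37.6° = 736.0 + 677.5 = 1413.5 kN/m
FS = R / T = 1413.5 / 646.6 = 2.186

FS = 2.19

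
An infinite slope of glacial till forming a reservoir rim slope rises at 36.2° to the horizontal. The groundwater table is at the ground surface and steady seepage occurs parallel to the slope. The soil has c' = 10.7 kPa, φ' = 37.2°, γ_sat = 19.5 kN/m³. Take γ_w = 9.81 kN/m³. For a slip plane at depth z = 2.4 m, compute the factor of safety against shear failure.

FS = 1.00

With seepage parallel to the slope and the water table at the surface, the effective normal stress on the slip plane uses the buoyant unit weight γ' = γ_sat − γ_w while the driving shear stress uses γ_sat:
FS = [c' + γ' z cos²β tanφ'] / [γ_sat z sinβ cosβ]
γ' = 19.5 − 9.81 = 9.69 kN/m³
Numerator = 10.7 + 9.69·2.4·cos²36.2°·tan37.2° = 10.7 + 9.69·2.4·0.6512·0.7590 = 22.195 kPa
Denominator = 19.5·2.4·sin36.2°·cos36.2° = 19.5·2.4·0.5906·0.8070 = 22.305 kPa
FS = 22.195 / 22.305 = 0.995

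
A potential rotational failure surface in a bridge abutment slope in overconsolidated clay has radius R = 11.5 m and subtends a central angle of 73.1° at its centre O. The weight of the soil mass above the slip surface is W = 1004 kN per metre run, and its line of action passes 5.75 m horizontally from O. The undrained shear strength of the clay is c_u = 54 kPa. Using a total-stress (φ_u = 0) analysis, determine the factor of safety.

FS = 1.58

Taking moments about the centre O, the resisting moment is provided by the undrained shear strength acting along the arc:
Arc length L_a = R·θ = 11.5·(73.1°·π/180) = 11.5·1.2758 = 14.67 m
M_R = c_u·L_a·R = 54·14.67·11.5 = 9111.4 kN·m/m
M_D = W·d = 1004·5.75 = 5773.0 kN·m/m
FS = M_R / M_D = 9111.4 / 5773.0 = 1.578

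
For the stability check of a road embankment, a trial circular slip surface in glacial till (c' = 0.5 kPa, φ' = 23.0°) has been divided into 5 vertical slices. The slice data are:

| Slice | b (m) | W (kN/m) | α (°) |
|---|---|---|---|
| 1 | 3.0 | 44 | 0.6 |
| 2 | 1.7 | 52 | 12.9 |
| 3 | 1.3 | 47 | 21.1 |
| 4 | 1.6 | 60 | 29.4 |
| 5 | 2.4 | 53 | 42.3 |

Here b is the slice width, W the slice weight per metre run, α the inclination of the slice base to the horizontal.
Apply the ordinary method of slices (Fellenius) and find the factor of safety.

Ordinary method of slices: FS = Σ[c'·Δl_i + (W_i cosα_i)·tanφ'] / Σ W_i sinα_i, with Δl_i = b_i / cosα_i.
Slice 1: Δl = 3.0/cos0.6° = 3.000 m; N'_1 = 44·cos0.6° = 44.0; c'Δl = 1.50; W sinα = 0.5
Slice 2: Δl = 1.7/cos12.9° = 1.744 m; N'_2 = 52·cos12.9° = 50.7; c'Δl = 0.87; W sinα = 11.6
Slice 3: Δl = 1.3/cos21.1° = 1.393 m; N'_3 = 47·cos21.1° = 43.8; c'Δl = 0.70; W sinα = 16.9
Slice 4: Δl = 1.6/cos29.4° = 1.837 m; N'_4 = 60·cos29.4° = 52.3; c'Δl = 0.92; W sinα = 29.5
Slice 5: Δl = 2.4/cos42.3° = 3.245 m; N'_5 = 53·cos42.3° = 39.2; c'Δl = 1.62; W sinα = 35.7
Σc'Δl = 5.6 kN/m; ΣN' = 230.0 kN/m; ΣW sinα = 94.1 kN/m
Resisting = 5.6 + 230.0·tan23.0° = 5.6 + 97.6 = 103.2 kN/m
FS = 103.2 / 94.1 = 1.097

FS = 1.10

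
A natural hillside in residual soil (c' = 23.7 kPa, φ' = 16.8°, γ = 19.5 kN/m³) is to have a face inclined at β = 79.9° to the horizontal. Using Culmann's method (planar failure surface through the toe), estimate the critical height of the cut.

H_c = 8.37 m

Culmann's analysis gives the critical failure plane at α_cr = (β + φ')/2 = (79.9 + 16.8)/2 = 48.4°, and the critical height
H_c = (4c'/γ) · sinβ cosφ' / [1 − cos(β − φ')]
    = (4·23.7/19.5) · sin79.9°·cos16.8° / [1 − cos(63.1°)]
    = 4.862 · 0.9845·0.9573 / [1 − 0.4524]
    = 4.862 · 0.9425 / 0.5476
    = 8.37 m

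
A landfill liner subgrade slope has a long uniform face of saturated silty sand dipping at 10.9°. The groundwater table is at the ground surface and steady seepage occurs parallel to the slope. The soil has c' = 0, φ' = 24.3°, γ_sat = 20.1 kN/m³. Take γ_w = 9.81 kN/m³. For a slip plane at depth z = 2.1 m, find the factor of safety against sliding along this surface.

FS = 1.20

With seepage parallel to the slope and the water table at the surface, the effective normal stress on the slip plane uses the buoyant unit weight γ' = γ_sat − γ_w while the driving shear stress uses γ_sat:
FS = [c' + γ' z cos²β tanφ'] / [γ_sat z sinβ cosβ]
(For c' = 0 this reduces to FS = (γ'/γ_sat)·tanφ'/tanβ.)
γ' = 20.1 − 9.81 = 10.29 kN/m³
Numerator = 0.0 + 10.29·2.1·cos²10.9°·tan24.3° = 0.0 + 10.29·2.1·0.9642·0.4515 = 9.408 kPa
Denominator = 20.1·2.1·sin10.9°·cos10.9° = 20.1·2.1·0.1891·0.9820 = 7.838 kPa
FS = 9.408 / 7.838 = 1.200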